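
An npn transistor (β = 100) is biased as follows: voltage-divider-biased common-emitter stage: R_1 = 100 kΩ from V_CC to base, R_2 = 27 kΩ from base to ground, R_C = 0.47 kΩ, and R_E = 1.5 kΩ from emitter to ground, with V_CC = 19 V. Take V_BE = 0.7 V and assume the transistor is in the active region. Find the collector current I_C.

Thevenize the base divider: V_Th = V_CC·R_2/(R_1+R_2) = 19×27/127 = 4.04 V, R_Th = R_1‖R_2 = 21.3 kΩ.
Base-emitter loop: V_Th = I_B·R_Th + V_BE + (β+1)I_B·R_E, so I_B = (4.04 − 0.7) / (21.3 + 101×1.5) = 0.0193 mA.
I_C = β·I_B = 100×0.0193 = 1.93 mA, and I_E = (β+1)I_B = 1.95 mA.
V_CE = V_CC − I_C·R_C − I_E·R_E = 19 − 1.93×0.47 − 1.95×1.5 = 15.2 V.
V_CE = 15.2 V > 0.2 V confirms active-region operation.

I_C ≈ 1.9 mA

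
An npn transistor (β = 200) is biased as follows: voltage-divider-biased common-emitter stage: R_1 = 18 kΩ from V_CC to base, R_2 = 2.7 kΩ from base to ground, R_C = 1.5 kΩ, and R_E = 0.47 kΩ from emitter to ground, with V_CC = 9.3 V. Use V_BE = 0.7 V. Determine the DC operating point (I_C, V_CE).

Thevenize the base divider: V_Th = V_CC·R_2/(R_1+R_2) = 9.3×2.7/20.7 = 1.21 V, R_Th = R_1‖R_2 = 2.35 kΩ.
Base-emitter loop: V_Th = I_B·R_Th + V_BE + (β+1)I_B·R_E, so I_B = (1.21 − 0.7) / (2.35 + 201×0.47) = 0.0053 mA.
I_C = β·I_B = 200×0.0053 = 1.06 mA, and I_E = (β+1)I_B = 1.07 mA.
V_CE = V_CC − I_C·R_C − I_E·R_E = 9.3 − 1.06×1.5 − 1.07×0.47 = 7.21 V.
V_CE = 7.21 V > 0.2 V confirms active-region operation.

I_C ≈ 1.1 mA, V_CE ≈ 7.2 V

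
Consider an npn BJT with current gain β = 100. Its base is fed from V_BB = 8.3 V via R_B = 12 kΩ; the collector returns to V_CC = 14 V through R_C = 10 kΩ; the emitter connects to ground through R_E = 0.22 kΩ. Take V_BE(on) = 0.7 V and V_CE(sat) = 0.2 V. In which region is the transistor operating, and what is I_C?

Assume active: I_B = (8.3 − 0.7)/(12 + 101×0.22) = 0.222 mA, I_C = β·I_B = 22.2 mA.
Then V_CE = 14 − 22.2×10 − 22.4×0.22 = -213 V < 0.2 V — the active assumption fails.
Re-solve with V_CE = 0.2 V. KCL at the emitter: V_E/R_E = (V_BB−0.7−V_E)/R_B + (V_CC−0.2−V_E)/R_C, giving V_E = 0.426 V.
I_C = (V_CC − 0.2 − V_E)/R_C = (13.8 − 0.426)/10 = 1.34 mA.
Check: I_B = (7.6 − 0.426)/12 = 0.598 mA, and β·I_B = 59.8 mA > I_C, confirming saturation.

saturation; I_C ≈ 1.3 mA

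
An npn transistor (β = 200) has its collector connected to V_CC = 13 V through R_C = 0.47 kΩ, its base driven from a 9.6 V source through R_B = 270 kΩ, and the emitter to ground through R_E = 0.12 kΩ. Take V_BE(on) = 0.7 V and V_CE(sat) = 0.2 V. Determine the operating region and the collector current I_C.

active; I_C ≈ 6.1 mA

Assume active. Base-emitter loop: I_B = (V_BB − V_BE)/(R_B + (β+1)R_E) = (9.6 − 0.7)/(270 + 201×0.12) = 0.0303 mA.
I_C = β·I_B = 200×0.0303 = 6.05 mA.
V_CE = V_CC − I_C·R_C − I_E·R_E = 13 − 6.05×0.47 − 6.08×0.12 = 9.43 V > V_CE(sat), so the active-region assumption holds.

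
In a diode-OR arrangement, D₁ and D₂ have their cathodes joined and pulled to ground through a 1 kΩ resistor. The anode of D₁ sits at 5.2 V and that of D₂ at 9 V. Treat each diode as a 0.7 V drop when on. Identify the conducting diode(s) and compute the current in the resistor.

Assume both conduct. Then node N would need to be at both 5.2−0.7 = 4.5 V and 9−0.7 = 8.3 V, which is impossible.
Assume only D₂ conducts: V_N = 9 − 0.7 = 8.3 V, so I_R = 8.3/1 = 8.3 mA.
Check D₁: its anode-to-cathode voltage is 5.2 − 8.3 = -3.1 V < 0.7 V, so it is off. The assumption is consistent.

Only D₂ conducts; I_R ≈ 8.3 mA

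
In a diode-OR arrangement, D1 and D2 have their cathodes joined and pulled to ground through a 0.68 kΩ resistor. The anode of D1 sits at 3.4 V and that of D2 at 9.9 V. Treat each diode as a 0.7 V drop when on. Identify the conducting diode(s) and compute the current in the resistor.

Only D2 conducts; I_R ≈ 14 mA

Assume both conduct. Then node N would need to be at both 3.4−0.7 = 2.7 V and 9.9−0.7 = 9.2 V, which is impossible.
Assume only D2 conducts: V_N = 9.9 − 0.7 = 9.2 V, so I_R = 9.2/0.68 = 13.5 mA.
Check D1: its anode-to-cathode voltage is 3.4 − 9.2 = -5.8 V < 0.7 V, so it is off. The assumption is consistent.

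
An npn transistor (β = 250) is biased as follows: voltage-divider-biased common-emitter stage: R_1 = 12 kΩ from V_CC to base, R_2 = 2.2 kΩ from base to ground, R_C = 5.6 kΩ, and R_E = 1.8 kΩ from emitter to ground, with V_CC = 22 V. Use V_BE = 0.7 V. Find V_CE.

Thevenize the base divider: V_Th = V_CC·R_2/(R_1+R_2) = 22×2.2/14.2 = 3.41 V, R_Th = R_1‖R_2 = 1.86 kΩ.
Base-emitter loop: V_Th = I_B·R_Th + V_BE + (β+1)I_B·R_E, so I_B = (3.41 − 0.7) / (1.86 + 251×1.8) = 0.00597 mA.
I_C = β·I_B = 250×0.00597 = 1.49 mA, and I_E = (β+1)I_B = 1.5 mA.
V_CE = V_CC − I_C·R_C − I_E·R_E = 22 − 1.49×5.6 − 1.5×1.8 = 10.9 V.
V_CE = 10.9 V > 0.2 V confirms active-region operation.

V_CE ≈ 11 V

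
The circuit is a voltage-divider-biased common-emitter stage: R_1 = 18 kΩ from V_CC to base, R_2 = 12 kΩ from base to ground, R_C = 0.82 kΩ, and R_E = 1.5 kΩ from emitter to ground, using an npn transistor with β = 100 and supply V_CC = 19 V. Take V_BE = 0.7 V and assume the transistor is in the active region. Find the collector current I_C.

I_C ≈ 4.3 mA

Thevenize the base divider: V_Th = V_CC·R_2/(R_1+R_2) = 19×12/30 = 7.6 V, R_Th = R_1‖R_2 = 7.2 kΩ.
Base-emitter loop: V_Th = I_B·R_Th + V_BE + (β+1)I_B·R_E, so I_B = (7.6 − 0.7) / (7.2 + 101×1.5) = 0.0435 mA.
I_C = β·I_B = 100×0.0435 = 4.35 mA, and I_E = (β+1)I_B = 4.39 mA.
V_CE = V_CC − I_C·R_C − I_E·R_E = 19 − 4.35×0.82 − 4.39×1.5 = 8.85 V.
V_CE = 8.85 V > 0.2 V confirms active-region operation.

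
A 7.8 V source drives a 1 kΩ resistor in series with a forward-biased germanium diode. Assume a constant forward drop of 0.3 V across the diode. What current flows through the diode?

KVL around the loop: 7.8 = V_D + I·R = 0.3 + I × 1 kΩ.
So I = (7.8 − 0.3) / 1 kΩ = 7.5 / 1 = 7.5 mA.

I ≈ 7.5 mA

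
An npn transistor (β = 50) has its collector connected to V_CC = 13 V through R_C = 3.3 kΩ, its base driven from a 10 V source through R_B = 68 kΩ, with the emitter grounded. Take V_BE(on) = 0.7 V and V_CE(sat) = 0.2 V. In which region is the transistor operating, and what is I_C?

Assume active: I_B = (10 − 0.7)/68 = 0.137 mA, giving I_C = β·I_B = 6.84 mA.
But then V_CE = 13 − 6.84×3.3 = -9.57 V < V_CE(sat) = 0.2 V — impossible in the active region.
So the transistor is saturated. With V_CE = 0.2 V, I_C = (V_CC − 0.2)/R_C = 12.8/3.3 = 3.88 mA.
Check: β·I_B = 6.84 mA > I_C = 3.88 mA, confirming saturation.

saturation; I_C ≈ 3.9 mA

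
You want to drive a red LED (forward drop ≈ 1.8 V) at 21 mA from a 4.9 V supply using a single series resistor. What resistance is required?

The resistor drops V_S − V_D = 4.9 − 1.8 = 3.1 V at 21 mA.
R = 3.1 V / 21 mA = 0.148 kΩ.

R ≈ 0.15 kΩ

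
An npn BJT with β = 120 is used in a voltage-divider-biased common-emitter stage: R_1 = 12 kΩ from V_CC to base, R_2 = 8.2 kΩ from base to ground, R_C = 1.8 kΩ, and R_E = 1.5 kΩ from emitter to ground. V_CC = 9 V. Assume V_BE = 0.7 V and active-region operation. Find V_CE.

Thevenize the base divider: V_Th = V_CC·R_2/(R_1+R_2) = 9×8.2/20.2 = 3.65 V, R_Th = R_1‖R_2 = 4.87 kΩ.
Base-emitter loop: V_Th = I_B·R_Th + V_BE + (β+1)I_B·R_E, so I_B = (3.65 − 0.7) / (4.87 + 121×1.5) = 0.0158 mA.
I_C = β·I_B = 120×0.0158 = 1.9 mA, and I_E = (β+1)I_B = 1.92 mA.
V_CE = V_CC − I_C·R_C − I_E·R_E = 9 − 1.9×1.8 − 1.92×1.5 = 2.7 V.
V_CE = 2.7 V > 0.2 V confirms active-region operation.

V_CE ≈ 2.7 V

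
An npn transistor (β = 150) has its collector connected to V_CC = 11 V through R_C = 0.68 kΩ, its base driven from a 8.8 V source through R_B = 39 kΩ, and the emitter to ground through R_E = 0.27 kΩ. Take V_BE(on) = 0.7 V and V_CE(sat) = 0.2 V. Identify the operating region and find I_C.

saturation; I_C ≈ 11 mA

Assume active: I_B = (8.8 − 0.7)/(39 + 151×0.27) = 0.102 mA, I_C = β·I_B = 15.2 mA.
Then V_CE = 11 − 15.2×0.68 − 15.3×0.27 = -3.5 V < 0.2 V — the active assumption fails.
Re-solve with V_CE = 0.2 V. KCL at the emitter: V_E/R_E = (V_BB−0.7−V_E)/R_B + (V_CC−0.2−V_E)/R_C, giving V_E = 3.09 V.
I_C = (V_CC − 0.2 − V_E)/R_C = (10.8 − 3.09)/0.68 = 11.3 mA.
Check: I_B = (8.1 − 3.09)/39 = 0.128 mA, and β·I_B = 19.3 mA > I_C, confirming saturation.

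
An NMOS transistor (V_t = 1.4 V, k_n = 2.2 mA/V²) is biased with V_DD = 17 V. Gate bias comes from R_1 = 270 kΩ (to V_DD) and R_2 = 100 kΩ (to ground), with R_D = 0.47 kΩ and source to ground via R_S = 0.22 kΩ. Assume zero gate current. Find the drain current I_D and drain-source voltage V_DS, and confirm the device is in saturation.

V_G = V_DD·R_2/(R_1+R_2) = 17×100/370 = 4.59 V.
Assume saturation: I_D = (k_n/2)(V_GS − V_t)² with V_GS = V_G − I_D·R_S = 4.59 − 0.22·I_D.
Substituting gives 0.0532·I_D² − 2.55·I_D + 11.2 = 0, with roots I_D = 4.91 or 42.9 mA.
The root I_D = 42.9 mA gives V_GS = -4.85 V ≤ V_t, so take I_D = 4.91 mA.
Then V_GS = 3.51 V and V_DS = V_DD − I_D(R_D+R_S) = 17 − 4.91×0.69 = 13.6 V.
Saturation requires V_DS ≥ V_GS − V_t = 2.11 V; 13.6 ≥ 2.11 ✓.

I_D ≈ 4.9 mA, V_DS ≈ 14 V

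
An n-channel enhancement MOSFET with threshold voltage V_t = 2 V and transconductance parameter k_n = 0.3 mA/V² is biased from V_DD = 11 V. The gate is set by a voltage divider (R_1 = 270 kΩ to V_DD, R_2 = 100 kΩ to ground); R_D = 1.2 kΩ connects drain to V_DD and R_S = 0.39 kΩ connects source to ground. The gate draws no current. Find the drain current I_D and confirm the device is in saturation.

I_D ≈ 0.13 mA

V_G = V_DD·R_2/(R_1+R_2) = 11×100/370 = 2.97 V.
Assume saturation: I_D = (k_n/2)(V_GS − V_t)² with V_GS = V_G − I_D·R_S = 2.97 − 0.39·I_D.
Substituting gives 0.0228·I_D² − 1.11·I_D + 0.142 = 0, with roots I_D = 0.128 or 48.7 mA.
The root I_D = 48.7 mA gives V_GS = -16 V ≤ V_t, so take I_D = 0.128 mA.
Then V_GS = 2.92 V and V_DS = V_DD − I_D(R_D+R_S) = 11 − 0.128×1.59 = 10.8 V.
Saturation requires V_DS ≥ V_GS − V_t = 0.923 V; 10.8 ≥ 0.923 ✓.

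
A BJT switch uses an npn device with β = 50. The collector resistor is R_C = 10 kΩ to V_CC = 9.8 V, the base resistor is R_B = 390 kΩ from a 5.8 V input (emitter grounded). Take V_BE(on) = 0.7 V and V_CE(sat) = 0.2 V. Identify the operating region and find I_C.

Assume active. Base-emitter loop: I_B = (V_BB − V_BE)/R_B = (5.8 − 0.7)/390 = 0.0131 mA.
I_C = β·I_B = 50×0.0131 = 0.654 mA.
V_CE = V_CC − I_C·R_C = 9.8 − 0.654×10 = 3.26 V > V_CE(sat), so the active-region assumption holds.

active; I_C ≈ 0.65 mA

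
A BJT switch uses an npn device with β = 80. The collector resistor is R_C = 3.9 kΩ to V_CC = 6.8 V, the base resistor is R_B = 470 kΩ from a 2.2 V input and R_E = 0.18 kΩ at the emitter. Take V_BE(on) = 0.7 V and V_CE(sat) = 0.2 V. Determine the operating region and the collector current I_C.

Assume active. Base-emitter loop: I_B = (V_BB − V_BE)/(R_B + (β+1)R_E) = (2.2 − 0.7)/(470 + 81×0.18) = 0.0031 mA.
I_C = β·I_B = 80×0.0031 = 0.248 mA.
V_CE = V_CC − I_C·R_C − I_E·R_E = 6.8 − 0.248×3.9 − 0.251×0.18 = 5.79 V > V_CE(sat), so the active-region assumption holds.

active; I_C ≈ 0.25 mA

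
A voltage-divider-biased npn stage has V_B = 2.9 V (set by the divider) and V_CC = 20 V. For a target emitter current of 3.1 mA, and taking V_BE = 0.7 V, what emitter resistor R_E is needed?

R_E ≈ 0.71 kΩ

V_E = V_B − V_BE = 2.9 − 0.7 = 2.2 V.
R_E = V_E / I_E = 2.2 / 3.1 = 0.71 kΩ.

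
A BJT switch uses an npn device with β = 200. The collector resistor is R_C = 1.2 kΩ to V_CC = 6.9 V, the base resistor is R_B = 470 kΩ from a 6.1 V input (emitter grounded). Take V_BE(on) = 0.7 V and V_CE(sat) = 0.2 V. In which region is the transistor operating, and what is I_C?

Assume active. Base-emitter loop: I_B = (V_BB − V_BE)/R_B = (6.1 − 0.7)/470 = 0.0115 mA.
I_C = β·I_B = 200×0.0115 = 2.3 mA.
V_CE = V_CC − I_C·R_C = 6.9 − 2.3×1.2 = 4.14 V > V_CE(sat), so the active-region assumption holds.

active; I_C ≈ 2.3 mA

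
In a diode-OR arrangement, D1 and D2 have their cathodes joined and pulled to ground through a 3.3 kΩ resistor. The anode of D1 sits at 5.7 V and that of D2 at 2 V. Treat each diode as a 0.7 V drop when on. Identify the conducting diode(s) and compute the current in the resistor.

Assume both conduct. Then node N would need to be at both 5.7−0.7 = 5 V and 2−0.7 = 1.3 V, which is impossible.
Assume only D1 conducts: V_N = 5.7 − 0.7 = 5 V, so I_R = 5/3.3 = 1.52 mA.
Check D2: its anode-to-cathode voltage is 2 − 5 = -3 V < 0.7 V, so it is off. The assumption is consistent.

Only D1 conducts; I_R ≈ 1.5 mA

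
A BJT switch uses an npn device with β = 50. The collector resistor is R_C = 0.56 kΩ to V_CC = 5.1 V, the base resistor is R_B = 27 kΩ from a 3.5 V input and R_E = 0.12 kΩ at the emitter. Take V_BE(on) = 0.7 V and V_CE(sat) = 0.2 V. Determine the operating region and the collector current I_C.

Assume active. Base-emitter loop: I_B = (V_BB − V_BE)/(R_B + (β+1)R_E) = (3.5 − 0.7)/(27 + 51×0.12) = 0.0845 mA.
I_C = β·I_B = 50×0.0845 = 4.23 mA.
V_CE = V_CC − I_C·R_C − I_E·R_E = 5.1 − 4.23×0.56 − 4.31×0.12 = 2.22 V > V_CE(sat), so the active-region assumption holds.

active; I_C ≈ 4.2 mA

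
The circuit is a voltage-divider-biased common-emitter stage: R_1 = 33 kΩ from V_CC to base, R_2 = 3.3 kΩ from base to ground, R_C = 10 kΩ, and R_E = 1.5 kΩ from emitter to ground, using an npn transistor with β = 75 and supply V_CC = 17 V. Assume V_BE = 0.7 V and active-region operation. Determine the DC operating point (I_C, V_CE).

Thevenize the base divider: V_Th = V_CC·R_2/(R_1+R_2) = 17×3.3/36.3 = 1.55 V, R_Th = R_1‖R_2 = 3 kΩ.
Base-emitter loop: V_Th = I_B·R_Th + V_BE + (β+1)I_B·R_E, so I_B = (1.55 − 0.7) / (3 + 76×1.5) = 0.00723 mA.
I_C = β·I_B = 75×0.00723 = 0.542 mA, and I_E = (β+1)I_B = 0.549 mA.
V_CE = V_CC − I_C·R_C − I_E·R_E = 17 − 0.542×10 − 0.549×1.5 = 10.8 V.
V_CE = 10.8 V > 0.2 V confirms active-region operation.

I_C ≈ 0.54 mA, V_CE ≈ 11 V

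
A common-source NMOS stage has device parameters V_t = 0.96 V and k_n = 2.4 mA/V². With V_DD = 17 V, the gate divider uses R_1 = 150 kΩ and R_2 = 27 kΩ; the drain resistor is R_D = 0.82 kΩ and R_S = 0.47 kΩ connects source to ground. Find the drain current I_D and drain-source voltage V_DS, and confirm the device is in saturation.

V_G = V_DD·R_2/(R_1+R_2) = 17×27/177 = 2.59 V.
Assume saturation: I_D = (k_n/2)(V_GS − V_t)² with V_GS = V_G − I_D·R_S = 2.59 − 0.47·I_D.
Substituting gives 0.265·I_D² − 2.84·I_D + 3.2 = 0, with roots I_D = 1.28 or 9.44 mA.
The root I_D = 9.44 mA gives V_GS = -1.85 V ≤ V_t, so take I_D = 1.28 mA.
Then V_GS = 1.99 V and V_DS = V_DD − I_D(R_D+R_S) = 17 − 1.28×1.29 = 15.4 V.
Saturation requires V_DS ≥ V_GS − V_t = 1.03 V; 15.4 ≥ 1.03 ✓.

I_D ≈ 1.3 mA, V_DS ≈ 15 V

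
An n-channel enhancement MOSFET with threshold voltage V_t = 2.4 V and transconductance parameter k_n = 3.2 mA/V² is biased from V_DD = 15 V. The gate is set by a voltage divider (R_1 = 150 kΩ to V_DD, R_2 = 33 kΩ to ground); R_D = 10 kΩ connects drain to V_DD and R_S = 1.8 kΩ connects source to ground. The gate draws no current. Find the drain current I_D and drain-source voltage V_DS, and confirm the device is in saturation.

I_D ≈ 0.061 mA, V_DS ≈ 14 V

V_G = V_DD·R_2/(R_1+R_2) = 15×33/183 = 2.7 V.
Assume saturation: I_D = (k_n/2)(V_GS − V_t)² with V_GS = V_G − I_D·R_S = 2.7 − 1.8·I_D.
Substituting gives 5.18·I_D² − 2.76·I_D + 0.149 = 0, with roots I_D = 0.061 or 0.471 mA.
The root I_D = 0.471 mA gives V_GS = 1.86 V ≤ V_t, so take I_D = 0.061 mA.
Then V_GS = 2.6 V and V_DS = V_DD − I_D(R_D+R_S) = 15 − 0.061×11.8 = 14.3 V.
Saturation requires V_DS ≥ V_GS − V_t = 0.195 V; 14.3 ≥ 0.195 ✓.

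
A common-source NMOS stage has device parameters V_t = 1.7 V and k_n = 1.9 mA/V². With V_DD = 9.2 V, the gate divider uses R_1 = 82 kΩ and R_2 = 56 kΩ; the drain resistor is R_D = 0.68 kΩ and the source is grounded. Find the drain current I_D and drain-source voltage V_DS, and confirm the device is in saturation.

V_G = V_DD·R_2/(R_1+R_2) = 9.2×56/138 = 3.73 V. With the source grounded, V_GS = V_G = 3.73 V.
Assume saturation: I_D = (k_n/2)(V_GS − V_t)² = (1.9/2)×(3.73 − 1.7)² = 0.95×2.03² = 3.93 mA.
V_DS = V_DD − I_D·R_D = 9.2 − 3.93×0.68 = 6.53 V.
Saturation requires V_DS ≥ V_GS − V_t = 2.03 V; 6.53 ≥ 2.03 ✓.

I_D ≈ 3.9 mA, V_DS ≈ 6.5 V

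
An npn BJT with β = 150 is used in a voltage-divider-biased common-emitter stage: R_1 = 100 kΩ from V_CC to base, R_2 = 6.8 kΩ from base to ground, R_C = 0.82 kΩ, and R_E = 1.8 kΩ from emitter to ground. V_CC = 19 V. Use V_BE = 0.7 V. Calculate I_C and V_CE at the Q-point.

I_C ≈ 0.27 mA, V_CE ≈ 18 V

Thevenize the base divider: V_Th = V_CC·R_2/(R_1+R_2) = 19×6.8/107 = 1.21 V, R_Th = R_1‖R_2 = 6.37 kΩ.
Base-emitter loop: V_Th = I_B·R_Th + V_BE + (β+1)I_B·R_E, so I_B = (1.21 − 0.7) / (6.37 + 151×1.8) = 0.00183 mA.
I_C = β·I_B = 150×0.00183 = 0.275 mA, and I_E = (β+1)I_B = 0.277 mA.
V_CE = V_CC − I_C·R_C − I_E·R_E = 19 − 0.275×0.82 − 0.277×1.8 = 18.3 V.
V_CE = 18.3 V > 0.2 V confirms active-region operation.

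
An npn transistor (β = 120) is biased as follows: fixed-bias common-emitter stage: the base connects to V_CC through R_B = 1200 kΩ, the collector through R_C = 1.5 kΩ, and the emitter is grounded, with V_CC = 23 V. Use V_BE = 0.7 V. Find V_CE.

Base loop: V_CC = I_B·R_B + V_BE, so I_B = (23 − 0.7)/1200 kΩ = 0.0186 mA.
In the active region I_C = β·I_B = 120 × 0.0186 = 2.23 mA.
Collector loop: V_CE = V_CC − I_C·R_C = 23 − 2.23×1.5 = 19.7 V.
Since V_CE = 19.7 V > V_CE(sat) ≈ 0.2 V, the transistor is in the active region as assumed.

V_CE ≈ 20 V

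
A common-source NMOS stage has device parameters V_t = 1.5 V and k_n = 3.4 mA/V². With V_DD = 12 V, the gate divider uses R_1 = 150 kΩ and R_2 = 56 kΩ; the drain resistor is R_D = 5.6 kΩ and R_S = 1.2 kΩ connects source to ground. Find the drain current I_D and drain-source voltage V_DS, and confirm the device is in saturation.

I_D ≈ 0.87 mA, V_DS ≈ 6.1 V

V_G = V_DD·R_2/(R_1+R_2) = 12×56/206 = 3.26 V.
Assume saturation: I_D = (k_n/2)(V_GS − V_t)² with V_GS = V_G − I_D·R_S = 3.26 − 1.2·I_D.
Substituting gives 2.45·I_D² − 8.19·I_D + 5.28 = 0, with roots I_D = 0.872 or 2.47 mA.
The root I_D = 2.47 mA gives V_GS = 0.294 V ≤ V_t, so take I_D = 0.872 mA.
Then V_GS = 2.22 V and V_DS = V_DD − I_D(R_D+R_S) = 12 − 0.872×6.8 = 6.07 V.
Saturation requires V_DS ≥ V_GS − V_t = 0.716 V; 6.07 ≥ 0.716 ✓.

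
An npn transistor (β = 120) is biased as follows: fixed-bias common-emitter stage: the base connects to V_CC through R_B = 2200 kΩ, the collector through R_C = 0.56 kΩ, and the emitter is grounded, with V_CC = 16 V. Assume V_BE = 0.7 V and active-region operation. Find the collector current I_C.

I_C ≈ 0.83 mA

Base loop: V_CC = I_B·R_B + V_BE, so I_B = (16 − 0.7)/2200 kΩ = 0.00695 mA.
In the active region I_C = β·I_B = 120 × 0.00695 = 0.835 mA.
Collector loop: V_CE = V_CC − I_C·R_C = 16 − 0.835×0.56 = 15.5 V.
Since V_CE = 15.5 V > V_CE(sat) ≈ 0.2 V, the transistor is in the active region as assumed.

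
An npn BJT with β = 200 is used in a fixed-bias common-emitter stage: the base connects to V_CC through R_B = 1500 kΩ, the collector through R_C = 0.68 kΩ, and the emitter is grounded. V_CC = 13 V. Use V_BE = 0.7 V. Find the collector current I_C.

Base loop: V_CC = I_B·R_B + V_BE, so I_B = (13 − 0.7)/1500 kΩ = 0.0082 mA.
In the active region I_C = β·I_B = 200 × 0.0082 = 1.64 mA.
Collector loop: V_CE = V_CC − I_C·R_C = 13 − 1.64×0.68 = 11.9 V.
Since V_CE = 11.9 V > V_CE(sat) ≈ 0.2 V, the transistor is in the active region as assumed.

I_C ≈ 1.6 mA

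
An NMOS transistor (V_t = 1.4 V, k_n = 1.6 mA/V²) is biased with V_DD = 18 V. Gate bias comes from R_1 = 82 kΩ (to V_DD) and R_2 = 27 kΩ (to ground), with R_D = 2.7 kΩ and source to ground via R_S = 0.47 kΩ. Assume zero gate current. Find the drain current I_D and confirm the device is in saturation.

V_G = V_DD·R_2/(R_1+R_2) = 18×27/109 = 4.46 V.
Assume saturation: I_D = (k_n/2)(V_GS − V_t)² with V_GS = V_G − I_D·R_S = 4.46 − 0.47·I_D.
Substituting gives 0.177·I_D² − 3.3·I_D + 7.48 = 0, with roots I_D = 2.64 or 16 mA.
The root I_D = 16 mA gives V_GS = -3.08 V ≤ V_t, so take I_D = 2.64 mA.
Then V_GS = 3.22 V and V_DS = V_DD − I_D(R_D+R_S) = 18 − 2.64×3.17 = 9.63 V.
Saturation requires V_DS ≥ V_GS − V_t = 1.82 V; 9.63 ≥ 1.82 ✓.

I_D ≈ 2.6 mA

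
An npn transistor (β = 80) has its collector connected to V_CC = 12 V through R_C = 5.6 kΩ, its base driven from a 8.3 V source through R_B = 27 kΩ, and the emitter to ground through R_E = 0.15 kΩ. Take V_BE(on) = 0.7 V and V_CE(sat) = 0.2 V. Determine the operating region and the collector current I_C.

saturation; I_C ≈ 2 mA

Assume active: I_B = (8.3 − 0.7)/(27 + 81×0.15) = 0.194 mA, I_C = β·I_B = 15.5 mA.
Then V_CE = 12 − 15.5×5.6 − 15.7×0.15 = -77.3 V < 0.2 V — the active assumption fails.
Re-solve with V_CE = 0.2 V. KCL at the emitter: V_E/R_E = (V_BB−0.7−V_E)/R_B + (V_CC−0.2−V_E)/R_C, giving V_E = 0.347 V.
I_C = (V_CC − 0.2 − V_E)/R_C = (11.8 − 0.347)/5.6 = 2.05 mA.
Check: I_B = (7.6 − 0.347)/27 = 0.269 mA, and β·I_B = 21.5 mA > I_C, confirming saturation.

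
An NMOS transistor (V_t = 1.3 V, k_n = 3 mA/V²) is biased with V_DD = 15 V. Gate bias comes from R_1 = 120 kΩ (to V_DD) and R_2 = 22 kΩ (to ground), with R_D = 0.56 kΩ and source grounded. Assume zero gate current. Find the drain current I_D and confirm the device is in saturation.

I_D ≈ 1.6 mA

V_G = V_DD·R_2/(R_1+R_2) = 15×22/142 = 2.32 V. With the source grounded, V_GS = V_G = 2.32 V.
Assume saturation: I_D = (k_n/2)(V_GS − V_t)² = (3/2)×(2.32 − 1.3)² = 1.5×1.02² = 1.57 mA.
V_DS = V_DD − I_D·R_D = 15 − 1.57×0.56 = 14.1 V.
Saturation requires V_DS ≥ V_GS − V_t = 1.02 V; 14.1 ≥ 1.02 ✓.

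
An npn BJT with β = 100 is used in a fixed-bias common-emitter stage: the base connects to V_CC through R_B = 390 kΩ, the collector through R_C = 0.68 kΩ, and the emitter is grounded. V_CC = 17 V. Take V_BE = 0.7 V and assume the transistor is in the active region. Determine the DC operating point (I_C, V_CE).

Base loop: V_CC = I_B·R_B + V_BE, so I_B = (17 − 0.7)/390 kΩ = 0.0418 mA.
In the active region I_C = β·I_B = 100 × 0.0418 = 4.18 mA.
Collector loop: V_CE = V_CC − I_C·R_C = 17 − 4.18×0.68 = 14.2 V.
Since V_CE = 14.2 V > V_CE(sat) ≈ 0.2 V, the transistor is in the active region as assumed.

I_C ≈ 4.2 mA, V_CE ≈ 14 V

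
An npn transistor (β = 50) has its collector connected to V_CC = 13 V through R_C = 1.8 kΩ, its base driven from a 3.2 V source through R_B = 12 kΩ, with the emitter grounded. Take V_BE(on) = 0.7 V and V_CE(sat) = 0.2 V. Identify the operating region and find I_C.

Assume active: I_B = (3.2 − 0.7)/12 = 0.208 mA, giving I_C = β·I_B = 10.4 mA.
But then V_CE = 13 − 10.4×1.8 = -5.75 V < V_CE(sat) = 0.2 V — impossible in the active region.
So the transistor is saturated. With V_CE = 0.2 V, I_C = (V_CC − 0.2)/R_C = 12.8/1.8 = 7.11 mA.
Check: β·I_B = 10.4 mA > I_C = 7.11 mA, confirming saturation.

saturation; I_C ≈ 7.1 mA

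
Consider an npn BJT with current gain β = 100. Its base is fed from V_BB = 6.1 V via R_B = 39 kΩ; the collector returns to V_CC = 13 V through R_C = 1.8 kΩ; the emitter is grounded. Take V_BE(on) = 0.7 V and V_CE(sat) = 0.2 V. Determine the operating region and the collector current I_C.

Assume active: I_B = (6.1 − 0.7)/39 = 0.138 mA, giving I_C = β·I_B = 13.8 mA.
But then V_CE = 13 − 13.8×1.8 = -11.9 V < V_CE(sat) = 0.2 V — impossible in the active region.
So the transistor is saturated. With V_CE = 0.2 V, I_C = (V_CC − 0.2)/R_C = 12.8/1.8 = 7.11 mA.
Check: β·I_B = 13.8 mA > I_C = 7.11 mA, confirming saturation.

saturation; I_C ≈ 7.1 mA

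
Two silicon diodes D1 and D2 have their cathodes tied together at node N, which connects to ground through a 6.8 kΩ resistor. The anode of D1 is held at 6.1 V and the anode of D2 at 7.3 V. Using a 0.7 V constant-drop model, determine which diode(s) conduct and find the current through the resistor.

Assume both conduct. Then node N would need to be at both 6.1−0.7 = 5.4 V and 7.3−0.7 = 6.6 V, which is impossible.
Assume only D2 conducts: V_N = 7.3 − 0.7 = 6.6 V, so I_R = 6.6/6.8 = 0.971 mA.
Check D1: its anode-to-cathode voltage is 6.1 − 6.6 = -0.5 V < 0.7 V, so it is off. The assumption is consistent.

Only D2 conducts; I_R ≈ 0.97 mA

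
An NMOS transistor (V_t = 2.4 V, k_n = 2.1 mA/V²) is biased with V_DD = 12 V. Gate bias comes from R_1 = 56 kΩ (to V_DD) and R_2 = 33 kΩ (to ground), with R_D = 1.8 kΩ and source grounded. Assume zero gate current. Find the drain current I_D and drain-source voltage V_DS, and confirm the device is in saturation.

I_D ≈ 4.4 mA, V_DS ≈ 4.1 V

V_G = V_DD·R_2/(R_1+R_2) = 12×33/89 = 4.45 V. With the source grounded, V_GS = V_G = 4.45 V.
Assume saturation: I_D = (k_n/2)(V_GS − V_t)² = (2.1/2)×(4.45 − 2.4)² = 1.05×2.05² = 4.41 mA.
V_DS = V_DD − I_D·R_D = 12 − 4.41×1.8 = 4.06 V.
Saturation requires V_DS ≥ V_GS − V_t = 2.05 V; 4.06 ≥ 2.05 ✓.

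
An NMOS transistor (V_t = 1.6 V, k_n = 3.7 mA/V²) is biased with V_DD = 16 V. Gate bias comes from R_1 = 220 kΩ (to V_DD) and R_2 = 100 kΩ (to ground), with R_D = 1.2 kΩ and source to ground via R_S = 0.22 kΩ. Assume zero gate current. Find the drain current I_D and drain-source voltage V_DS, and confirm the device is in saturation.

V_G = V_DD·R_2/(R_1+R_2) = 16×100/320 = 5 V.
Assume saturation: I_D = (k_n/2)(V_GS − V_t)² with V_GS = V_G − I_D·R_S = 5 − 0.22·I_D.
Substituting gives 0.0895·I_D² − 3.77·I_D + 21.4 = 0, with roots I_D = 6.76 or 35.3 mA.
The root I_D = 35.3 mA gives V_GS = -2.77 V ≤ V_t, so take I_D = 6.76 mA.
Then V_GS = 3.51 V and V_DS = V_DD − I_D(R_D+R_S) = 16 − 6.76×1.42 = 6.4 V.
Saturation requires V_DS ≥ V_GS − V_t = 1.91 V; 6.4 ≥ 1.91 ✓.

I_D ≈ 6.8 mA, V_DS ≈ 6.4 V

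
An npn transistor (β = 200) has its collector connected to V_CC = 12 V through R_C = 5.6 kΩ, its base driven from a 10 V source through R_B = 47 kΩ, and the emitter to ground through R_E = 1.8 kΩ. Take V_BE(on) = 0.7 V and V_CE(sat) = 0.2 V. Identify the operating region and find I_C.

Assume active: I_B = (10 − 0.7)/(47 + 201×1.8) = 0.0227 mA, I_C = β·I_B = 4.55 mA.
Then V_CE = 12 − 4.55×5.6 − 4.57×1.8 = -21.7 V < 0.2 V — the active assumption fails.
Re-solve with V_CE = 0.2 V. KCL at the emitter: V_E/R_E = (V_BB−0.7−V_E)/R_B + (V_CC−0.2−V_E)/R_C, giving V_E = 3.05 V.
I_C = (V_CC − 0.2 − V_E)/R_C = (11.8 − 3.05)/5.6 = 1.56 mA.
Check: I_B = (9.3 − 3.05)/47 = 0.133 mA, and β·I_B = 26.6 mA > I_C, confirming saturation.

saturation; I_C ≈ 1.6 mA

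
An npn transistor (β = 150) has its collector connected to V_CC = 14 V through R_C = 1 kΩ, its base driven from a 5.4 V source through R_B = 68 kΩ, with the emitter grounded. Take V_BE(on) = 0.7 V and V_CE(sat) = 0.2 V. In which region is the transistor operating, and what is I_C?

Assume active. Base-emitter loop: I_B = (V_BB − V_BE)/R_B = (5.4 − 0.7)/68 = 0.0691 mA.
I_C = β·I_B = 150×0.0691 = 10.4 mA.
V_CE = V_CC − I_C·R_C = 14 − 10.4×1 = 3.63 V > V_CE(sat), so the active-region assumption holds.

active; I_C ≈ 10 mA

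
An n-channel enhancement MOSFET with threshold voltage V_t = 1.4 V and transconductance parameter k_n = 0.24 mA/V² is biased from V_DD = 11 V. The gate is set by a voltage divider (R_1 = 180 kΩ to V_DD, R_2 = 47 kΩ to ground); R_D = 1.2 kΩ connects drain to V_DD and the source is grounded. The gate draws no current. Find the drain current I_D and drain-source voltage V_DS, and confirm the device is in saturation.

V_G = V_DD·R_2/(R_1+R_2) = 11×47/227 = 2.28 V. With the source grounded, V_GS = V_G = 2.28 V.
Assume saturation: I_D = (k_n/2)(V_GS − V_t)² = (0.24/2)×(2.28 − 1.4)² = 0.12×0.878² = 0.0924 mA.
V_DS = V_DD − I_D·R_D = 11 − 0.0924×1.2 = 10.9 V.
Saturation requires V_DS ≥ V_GS − V_t = 0.878 V; 10.9 ≥ 0.878 ✓.

I_D ≈ 0.092 mA, V_DS ≈ 11 V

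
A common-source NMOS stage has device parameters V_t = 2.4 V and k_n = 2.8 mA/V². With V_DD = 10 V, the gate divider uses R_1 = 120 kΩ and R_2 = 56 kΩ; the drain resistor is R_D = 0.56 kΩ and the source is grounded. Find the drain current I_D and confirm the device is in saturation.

I_D ≈ 0.86 mA

V_G = V_DD·R_2/(R_1+R_2) = 10×56/176 = 3.18 V. With the source grounded, V_GS = V_G = 3.18 V.
Assume saturation: I_D = (k_n/2)(V_GS − V_t)² = (2.8/2)×(3.18 − 2.4)² = 1.4×0.782² = 0.856 mA.
V_DS = V_DD − I_D·R_D = 10 − 0.856×0.56 = 9.52 V.
Saturation requires V_DS ≥ V_GS − V_t = 0.782 V; 9.52 ≥ 0.782 ✓.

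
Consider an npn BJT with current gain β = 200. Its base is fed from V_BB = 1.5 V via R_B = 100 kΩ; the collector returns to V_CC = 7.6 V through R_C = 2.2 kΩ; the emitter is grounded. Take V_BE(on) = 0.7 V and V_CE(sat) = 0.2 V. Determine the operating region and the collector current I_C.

active; I_C ≈ 1.6 mA

Assume active. Base-emitter loop: I_B = (V_BB − V_BE)/R_B = (1.5 − 0.7)/100 = 0.008 mA.
I_C = β·I_B = 200×0.008 = 1.6 mA.
V_CE = V_CC − I_C·R_C = 7.6 − 1.6×2.2 = 4.08 V > V_CE(sat), so the active-region assumption holds.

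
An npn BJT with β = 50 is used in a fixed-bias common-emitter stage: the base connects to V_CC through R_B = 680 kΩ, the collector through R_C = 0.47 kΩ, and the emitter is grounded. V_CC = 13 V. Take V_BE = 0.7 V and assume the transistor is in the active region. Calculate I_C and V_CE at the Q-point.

I_C ≈ 0.9 mA, V_CE ≈ 13 V

Base loop: V_CC = I_B·R_B + V_BE, so I_B = (13 − 0.7)/680 kΩ = 0.0181 mA.
In the active region I_C = β·I_B = 50 × 0.0181 = 0.904 mA.
Collector loop: V_CE = V_CC − I_C·R_C = 13 − 0.904×0.47 = 12.6 V.
Since V_CE = 12.6 V > V_CE(sat) ≈ 0.2 V, the transistor is in the active region as assumed.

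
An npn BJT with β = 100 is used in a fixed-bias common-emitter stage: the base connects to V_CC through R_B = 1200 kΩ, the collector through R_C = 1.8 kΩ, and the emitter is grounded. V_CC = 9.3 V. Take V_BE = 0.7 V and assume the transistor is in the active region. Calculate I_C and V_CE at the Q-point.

Base loop: V_CC = I_B·R_B + V_BE, so I_B = (9.3 − 0.7)/1200 kΩ = 0.00717 mA.
In the active region I_C = β·I_B = 100 × 0.00717 = 0.717 mA.
Collector loop: V_CE = V_CC − I_C·R_C = 9.3 − 0.717×1.8 = 8.01 V.
Since V_CE = 8.01 V > V_CE(sat) ≈ 0.2 V, the transistor is in the active region as assumed.

I_C ≈ 0.72 mA, V_CE ≈ 8 V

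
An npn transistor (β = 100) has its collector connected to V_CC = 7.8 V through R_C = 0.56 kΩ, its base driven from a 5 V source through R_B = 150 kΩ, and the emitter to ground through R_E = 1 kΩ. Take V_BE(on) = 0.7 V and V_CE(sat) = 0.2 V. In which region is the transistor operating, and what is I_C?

Assume active. Base-emitter loop: I_B = (V_BB − V_BE)/(R_B + (β+1)R_E) = (5 − 0.7)/(150 + 101×1) = 0.0171 mA.
I_C = β·I_B = 100×0.0171 = 1.71 mA.
V_CE = V_CC − I_C·R_C − I_E·R_E = 7.8 − 1.71×0.56 − 1.73×1 = 5.11 V > V_CE(sat), so the active-region assumption holds.

active; I_C ≈ 1.7 mA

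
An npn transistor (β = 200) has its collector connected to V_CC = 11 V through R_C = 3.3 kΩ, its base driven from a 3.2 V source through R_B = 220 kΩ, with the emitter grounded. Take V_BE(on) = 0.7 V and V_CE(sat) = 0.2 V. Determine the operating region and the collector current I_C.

active; I_C ≈ 2.3 mA

Assume active. Base-emitter loop: I_B = (V_BB − V_BE)/R_B = (3.2 − 0.7)/220 = 0.0114 mA.
I_C = β·I_B = 200×0.0114 = 2.27 mA.
V_CE = V_CC − I_C·R_C = 11 − 2.27×3.3 = 3.5 V > V_CE(sat), so the active-region assumption holds.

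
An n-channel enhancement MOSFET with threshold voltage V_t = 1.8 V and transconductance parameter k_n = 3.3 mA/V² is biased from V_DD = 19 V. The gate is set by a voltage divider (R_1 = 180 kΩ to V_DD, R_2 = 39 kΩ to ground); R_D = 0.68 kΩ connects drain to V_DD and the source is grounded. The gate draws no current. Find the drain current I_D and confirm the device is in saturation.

V_G = V_DD·R_2/(R_1+R_2) = 19×39/219 = 3.38 V. With the source grounded, V_GS = V_G = 3.38 V.
Assume saturation: I_D = (k_n/2)(V_GS − V_t)² = (3.3/2)×(3.38 − 1.8)² = 1.65×1.58² = 4.14 mA.
V_DS = V_DD − I_D·R_D = 19 − 4.14×0.68 = 16.2 V.
Saturation requires V_DS ≥ V_GS − V_t = 1.58 V; 16.2 ≥ 1.58 ✓.

I_D ≈ 4.1 mA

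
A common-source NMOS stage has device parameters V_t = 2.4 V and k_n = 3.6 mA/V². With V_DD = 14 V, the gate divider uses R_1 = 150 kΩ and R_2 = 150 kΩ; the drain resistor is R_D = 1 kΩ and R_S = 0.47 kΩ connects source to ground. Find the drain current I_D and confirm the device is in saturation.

I_D ≈ 5.9 mA

V_G = V_DD·R_2/(R_1+R_2) = 14×150/300 = 7 V.
Assume saturation: I_D = (k_n/2)(V_GS − V_t)² with V_GS = V_G − I_D·R_S = 7 − 0.47·I_D.
Substituting gives 0.398·I_D² − 8.78·I_D + 38.1 = 0, with roots I_D = 5.93 or 16.2 mA.
The root I_D = 16.2 mA gives V_GS = -0.597 V ≤ V_t, so take I_D = 5.93 mA.
Then V_GS = 4.21 V and V_DS = V_DD − I_D(R_D+R_S) = 14 − 5.93×1.47 = 5.29 V.
Saturation requires V_DS ≥ V_GS − V_t = 1.81 V; 5.29 ≥ 1.81 ✓.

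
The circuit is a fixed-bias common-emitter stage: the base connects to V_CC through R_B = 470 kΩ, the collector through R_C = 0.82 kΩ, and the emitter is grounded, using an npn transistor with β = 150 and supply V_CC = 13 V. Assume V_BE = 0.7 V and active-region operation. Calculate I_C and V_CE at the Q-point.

Base loop: V_CC = I_B·R_B + V_BE, so I_B = (13 − 0.7)/470 kΩ = 0.0262 mA.
In the active region I_C = β·I_B = 150 × 0.0262 = 3.93 mA.
Collector loop: V_CE = V_CC − I_C·R_C = 13 − 3.93×0.82 = 9.78 V.
Since V_CE = 9.78 V > V_CE(sat) ≈ 0.2 V, the transistor is in the active region as assumed.

I_C ≈ 3.9 mA, V_CE ≈ 9.8 V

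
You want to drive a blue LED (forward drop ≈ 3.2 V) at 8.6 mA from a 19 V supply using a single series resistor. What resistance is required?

The resistor drops V_S − V_D = 19 − 3.2 = 15.8 V at 8.6 mA.
R = 15.8 V / 8.6 mA = 1.84 kΩ.

R ≈ 1.8 kΩ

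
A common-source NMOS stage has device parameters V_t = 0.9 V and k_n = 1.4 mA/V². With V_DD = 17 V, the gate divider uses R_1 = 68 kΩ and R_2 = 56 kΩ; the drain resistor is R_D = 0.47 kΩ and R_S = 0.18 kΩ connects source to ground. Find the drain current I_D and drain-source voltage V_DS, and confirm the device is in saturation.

V_G = V_DD·R_2/(R_1+R_2) = 17×56/124 = 7.68 V.
Assume saturation: I_D = (k_n/2)(V_GS − V_t)² with V_GS = V_G − I_D·R_S = 7.68 − 0.18·I_D.
Substituting gives 0.0227·I_D² − 2.71·I_D + 32.2 = 0, with roots I_D = 13.4 or 106 mA.
The root I_D = 106 mA gives V_GS = -11.4 V ≤ V_t, so take I_D = 13.4 mA.
Then V_GS = 5.27 V and V_DS = V_DD − I_D(R_D+R_S) = 17 − 13.4×0.65 = 8.31 V.
Saturation requires V_DS ≥ V_GS − V_t = 4.37 V; 8.31 ≥ 4.37 ✓.

I_D ≈ 13 mA, V_DS ≈ 8.3 V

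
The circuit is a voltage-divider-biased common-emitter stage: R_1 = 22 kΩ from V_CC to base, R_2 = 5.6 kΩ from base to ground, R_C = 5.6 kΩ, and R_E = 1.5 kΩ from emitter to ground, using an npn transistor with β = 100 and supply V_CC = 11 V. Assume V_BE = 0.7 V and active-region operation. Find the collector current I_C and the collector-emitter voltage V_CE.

Thevenize the base divider: V_Th = V_CC·R_2/(R_1+R_2) = 11×5.6/27.6 = 2.23 V, R_Th = R_1‖R_2 = 4.46 kΩ.
Base-emitter loop: V_Th = I_B·R_Th + V_BE + (β+1)I_B·R_E, so I_B = (2.23 − 0.7) / (4.46 + 101×1.5) = 0.00982 mA.
I_C = β·I_B = 100×0.00982 = 0.982 mA, and I_E = (β+1)I_B = 0.992 mA.
V_CE = V_CC − I_C·R_C − I_E·R_E = 11 − 0.982×5.6 − 0.992×1.5 = 4.01 V.
V_CE = 4.01 V > 0.2 V confirms active-region operation.

I_C ≈ 0.98 mA, V_CE ≈ 4 V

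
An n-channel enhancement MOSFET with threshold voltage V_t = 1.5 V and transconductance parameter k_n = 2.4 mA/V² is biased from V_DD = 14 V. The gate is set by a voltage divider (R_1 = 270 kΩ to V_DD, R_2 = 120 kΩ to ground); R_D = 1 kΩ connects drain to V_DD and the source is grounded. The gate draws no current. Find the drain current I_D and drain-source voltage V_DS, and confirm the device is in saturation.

V_G = V_DD·R_2/(R_1+R_2) = 14×120/390 = 4.31 V. With the source grounded, V_GS = V_G = 4.31 V.
Assume saturation: I_D = (k_n/2)(V_GS − V_t)² = (2.4/2)×(4.31 − 1.5)² = 1.2×2.81² = 9.46 mA.
V_DS = V_DD − I_D·R_D = 14 − 9.46×1 = 4.54 V.
Saturation requires V_DS ≥ V_GS − V_t = 2.81 V; 4.54 ≥ 2.81 ✓.

I_D ≈ 9.5 mA, V_DS ≈ 4.5 V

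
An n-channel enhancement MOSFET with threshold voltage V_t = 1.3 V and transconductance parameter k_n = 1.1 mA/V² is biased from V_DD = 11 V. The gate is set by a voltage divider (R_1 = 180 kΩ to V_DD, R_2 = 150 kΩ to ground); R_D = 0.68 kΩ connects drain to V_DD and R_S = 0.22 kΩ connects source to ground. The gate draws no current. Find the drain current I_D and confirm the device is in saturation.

V_G = V_DD·R_2/(R_1+R_2) = 11×150/330 = 5 V.
Assume saturation: I_D = (k_n/2)(V_GS − V_t)² with V_GS = V_G − I_D·R_S = 5 − 0.22·I_D.
Substituting gives 0.0266·I_D² − 1.9·I_D + 7.53 = 0, with roots I_D = 4.22 or 67 mA.
The root I_D = 67 mA gives V_GS = -9.74 V ≤ V_t, so take I_D = 4.22 mA.
Then V_GS = 4.07 V and V_DS = V_DD − I_D(R_D+R_S) = 11 − 4.22×0.9 = 7.2 V.
Saturation requires V_DS ≥ V_GS − V_t = 2.77 V; 7.2 ≥ 2.77 ✓.

I_D ≈ 4.2 mA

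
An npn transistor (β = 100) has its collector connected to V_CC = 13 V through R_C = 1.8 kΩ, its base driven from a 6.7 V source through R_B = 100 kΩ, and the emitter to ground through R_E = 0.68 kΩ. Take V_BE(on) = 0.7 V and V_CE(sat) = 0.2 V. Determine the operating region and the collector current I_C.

active; I_C ≈ 3.6 mA

Assume active. Base-emitter loop: I_B = (V_BB − V_BE)/(R_B + (β+1)R_E) = (6.7 − 0.7)/(100 + 101×0.68) = 0.0356 mA.
I_C = β·I_B = 100×0.0356 = 3.56 mA.
V_CE = V_CC − I_C·R_C − I_E·R_E = 13 − 3.56×1.8 − 3.59×0.68 = 4.15 V > V_CE(sat), so the active-region assumption holds.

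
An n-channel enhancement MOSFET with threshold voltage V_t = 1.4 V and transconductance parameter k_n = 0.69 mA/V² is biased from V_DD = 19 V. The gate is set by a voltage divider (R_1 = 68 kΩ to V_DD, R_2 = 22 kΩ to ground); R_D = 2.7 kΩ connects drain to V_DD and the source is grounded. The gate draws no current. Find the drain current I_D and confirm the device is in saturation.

V_G = V_DD·R_2/(R_1+R_2) = 19×22/90 = 4.64 V. With the source grounded, V_GS = V_G = 4.64 V.
Assume saturation: I_D = (k_n/2)(V_GS − V_t)² = (0.69/2)×(4.64 − 1.4)² = 0.345×3.24² = 3.63 mA.
V_DS = V_DD − I_D·R_D = 19 − 3.63×2.7 = 9.19 V.
Saturation requires V_DS ≥ V_GS − V_t = 3.24 V; 9.19 ≥ 3.24 ✓.

I_D ≈ 3.6 mA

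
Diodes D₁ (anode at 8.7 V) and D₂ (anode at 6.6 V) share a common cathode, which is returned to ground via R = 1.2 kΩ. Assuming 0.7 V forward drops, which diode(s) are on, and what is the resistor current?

Assume both conduct. Then node N would need to be at both 8.7−0.7 = 8 V and 6.6−0.7 = 5.9 V, which is impossible.
Assume only D₁ conducts: V_N = 8.7 − 0.7 = 8 V, so I_R = 8/1.2 = 6.67 mA.
Check D₂: its anode-to-cathode voltage is 6.6 − 8 = -1.4 V < 0.7 V, so it is off. The assumption is consistent.

Only D₁ conducts; I_R ≈ 6.7 mA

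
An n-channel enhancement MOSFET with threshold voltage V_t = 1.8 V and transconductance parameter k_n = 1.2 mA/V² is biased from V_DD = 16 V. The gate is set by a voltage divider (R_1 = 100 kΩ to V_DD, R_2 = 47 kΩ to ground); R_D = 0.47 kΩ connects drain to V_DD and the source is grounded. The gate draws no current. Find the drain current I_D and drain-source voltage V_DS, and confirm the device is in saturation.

I_D ≈ 6.6 mA, V_DS ≈ 13 V

V_G = V_DD·R_2/(R_1+R_2) = 16×47/147 = 5.12 V. With the source grounded, V_GS = V_G = 5.12 V.
Assume saturation: I_D = (k_n/2)(V_GS − V_t)² = (1.2/2)×(5.12 − 1.8)² = 0.6×3.32² = 6.6 mA.
V_DS = V_DD − I_D·R_D = 16 − 6.6×0.47 = 12.9 V.
Saturation requires V_DS ≥ V_GS − V_t = 3.32 V; 12.9 ≥ 3.32 ✓.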